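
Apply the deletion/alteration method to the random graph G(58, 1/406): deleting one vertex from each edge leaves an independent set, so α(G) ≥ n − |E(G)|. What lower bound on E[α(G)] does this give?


E[|E(G)|] = C(58, 2)·p = 1653 · (1/406) = 57/14.
E[α(G)] ≥ n − E[|E(G)|] = 58 − 57/14 = 755/14.
Numerically: ≈ 53.9286.
(This is only a lower bound; the true E[α(G)] may be larger.)

E[α(G)] ≥ 755/14 ≈ 53.9286.


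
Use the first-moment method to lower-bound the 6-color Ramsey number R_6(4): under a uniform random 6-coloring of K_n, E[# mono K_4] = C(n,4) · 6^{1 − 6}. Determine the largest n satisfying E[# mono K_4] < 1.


We need C(n, 4) · 6^{1 − 6} < 1, i.e. C(n, 4) < 6^{6 − 1} = 7776.
Check values of n near the boundary:
  n = 18: C(18, 4) = 3060; 3060 < 7776? YES
  n = 19: C(19, 4) = 3876; 3876 < 7776? YES
  n = 20: C(20, 4) = 4845; 4845 < 7776? YES
  n = 21: C(21, 4) = 5985; 5985 < 7776? YES
  n = 22: C(22, 4) = 7315; 7315 < 7776? YES
  n = 23: C(23, 4) = 8855; 8855 < 7776? NO
The largest n with C(n, 4) < 7776 is n = 22 (where E[X] = 7315/7776 ≈ 0.940715). Hence R_6(4) > 22, i.e. R_6(4) ≥ 23.

Largest n = 22; hence R_6(4) > 22.


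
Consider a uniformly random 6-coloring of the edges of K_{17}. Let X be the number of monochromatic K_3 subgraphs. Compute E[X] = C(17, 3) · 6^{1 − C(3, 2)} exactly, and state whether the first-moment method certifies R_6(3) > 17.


E[X] = C(17, 3) · 6^{1 − 3} = 680 · 6^{−2} = 680/36.
As a reduced fraction: E[X] = 170/9 ≈ 18.889.
Is E[X] < 1? NO.
Since E[X] ≥ 1, the first-moment bound is inconclusive at n = 17; it does NOT by itself certify R_6(3) > 17.

E[X] = 170/9 ≈ 18.889; E[X] ≥ 1; first-moment method inconclusive here.


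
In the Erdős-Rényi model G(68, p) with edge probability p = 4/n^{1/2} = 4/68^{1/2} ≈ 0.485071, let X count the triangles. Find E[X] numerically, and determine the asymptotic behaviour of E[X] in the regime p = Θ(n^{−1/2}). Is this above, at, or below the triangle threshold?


Number of potential triangles: C(68, 3) = 50116.
Each occurs with probability p³ ≈ (0.485071)³ ≈ 1.14134412e-01.
By linearity: E[X] = C(68, 3)·p³ ≈ 50116 · 1.14134412e-01 ≈ 5719.960181.
Since α = 1/2 < 1, p = c/n^{1/2} ≫ 1/n is above the triangle threshold p ~ 1/n. Asymptotically E[X] ~ (c³/6)·n^{3(1−α)} = (4³/6)·n^{1.5} → ∞; triangles are abundant w.h.p.

E[X] ≈ 5719.960181; in regime p = Θ(1/n^{1/2}) E[X] diverges (above the triangle threshold p ~ 1/n).


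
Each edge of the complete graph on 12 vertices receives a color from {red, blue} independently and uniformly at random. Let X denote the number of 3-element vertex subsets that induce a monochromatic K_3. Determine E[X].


Let X = Σ_S X_S over the C(12, 3) = 220 subsets S of size 3, where X_S = 1 if the K_3 on S is monochromatic.
For a fixed S, the K_3 on S has C(3, 2) = 3 edges. P[all 3 edges red] = (1/2)^3, and likewise for blue, so P[monochromatic] = 2·(1/2)^3 = 2^{1 − 3} = 1/4.
By linearity: E[X] = C(12, 3) · 2^{1 − 3} = 220 · 1/4 = 55.
Numerically: E[X] ≈ 55.000.

E[X] = C(12,3)·2^(1−C(3,2)) = 55 ≈ 55.000.


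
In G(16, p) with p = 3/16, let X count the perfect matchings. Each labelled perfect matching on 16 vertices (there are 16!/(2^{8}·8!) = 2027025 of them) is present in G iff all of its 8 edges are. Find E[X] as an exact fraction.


K_16 has 16!/(2^{8}·8!) = 2027025 labelled perfect matchings.
For each such perfect matching H, let X_H = 1 if all 8 edges of H are present in G. Then P[X_H = 1] = p^{8} = (3/16)^{8} = 6561/4294967296.
By linearity: E[X] = Σ_H E[X_H] = 2027025 · p^{8} = 2027025 · 6561/4294967296 = 13299311025/4294967296.
Numerically: E[X] ≈ 3.09649.

E[X] = 2027025 · (3/16)^{8} = 13299311025/4294967296 ≈ 3.09649.


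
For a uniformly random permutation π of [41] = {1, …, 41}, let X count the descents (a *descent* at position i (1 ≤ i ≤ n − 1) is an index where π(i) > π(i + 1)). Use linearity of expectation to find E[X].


Write X = Σ X_I over i = 1, …, 40, with X_I the indicator of one descent.
There are 40 indicators.
For each fixed i, the pair (π(i), π(i+1)) is a uniformly random ordered pair of distinct values from {1, …, 41}; by symmetry P[π(i) > π(i+1)] = 1/2.
By linearity: E[X] = 40 · (1/2) = (41 − 1) · (1/2) = 20 ≈ 20.00000.

E[X] = 20 = 20.00000.


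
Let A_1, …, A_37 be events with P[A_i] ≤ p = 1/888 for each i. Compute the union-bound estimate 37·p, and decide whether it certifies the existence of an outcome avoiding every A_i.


Union bound: P[∪_{i=1}^{37} A_i] ≤ Σ_i P[A_i] ≤ 37·p = 37·(1/888) = 1/24.
Numerically: 1/24 ≈ 0.0416667.
Is 1/24 < 1? YES.
Since P[∪ A_i] ≤ 1/24 < 1, the complement has P[∩ A_i^c] ≥ 1 − 1/24 = 23/24 > 0, so some outcome avoids every A_i.

37·p = 1/24 ≈ 0.0416667; existence CERTIFIED by the union bound.


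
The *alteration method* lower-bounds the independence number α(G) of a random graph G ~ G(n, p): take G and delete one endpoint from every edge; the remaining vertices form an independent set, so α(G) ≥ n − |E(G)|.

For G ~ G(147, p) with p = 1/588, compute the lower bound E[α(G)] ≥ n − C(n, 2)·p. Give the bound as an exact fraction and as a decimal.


E[|E(G)|] = C(147, 2)·p = 10731 · (1/588) = 73/4.
E[α(G)] ≥ n − E[|E(G)|] = 147 − 73/4 = 515/4.
Numerically: ≈ 128.7500.
(This is only a lower bound; the true E[α(G)] may be larger.)

E[α(G)] ≥ 515/4 ≈ 128.7500.


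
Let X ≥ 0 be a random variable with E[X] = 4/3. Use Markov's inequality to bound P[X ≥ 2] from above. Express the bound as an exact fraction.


μ = E[X] = 4/3, a = 2.
Markov: P[X ≥ 2] ≤ μ/a = (4/3)/2 = 2/3.
Numerically: ≈ 0.6667.
(Since a = 2 > μ = 1.3333, the bound 2/3 is < 1 and informative.)

P[X ≥ 2] ≤ 2/3 ≈ 0.6667.


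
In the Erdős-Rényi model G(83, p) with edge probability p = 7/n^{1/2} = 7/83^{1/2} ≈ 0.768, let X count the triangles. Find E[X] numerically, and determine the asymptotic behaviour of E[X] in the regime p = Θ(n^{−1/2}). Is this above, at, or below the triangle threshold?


Number of potential triangles: C(83, 3) = 91881.
Each occurs with probability p³ ≈ (0.768)³ ≈ 4.53604e-01.
By linearity: E[X] = C(83, 3)·p³ ≈ 91881 · 4.53604e-01 ≈ 41677.599.
Since α = 1/2 < 1, p = c/n^{1/2} ≫ 1/n is above the triangle threshold p ~ 1/n. Asymptotically E[X] ~ (c³/6)·n^{3(1−α)} = (7³/6)·n^{1.5} → ∞; triangles are abundant w.h.p.

E[X] ≈ 41677.599; in regime p = Θ(1/n^{1/2}) E[X] diverges (above the triangle threshold p ~ 1/n).


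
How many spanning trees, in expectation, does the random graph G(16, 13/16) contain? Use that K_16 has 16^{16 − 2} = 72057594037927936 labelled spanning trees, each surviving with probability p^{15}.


K_16 has 16^{16 − 2} = 72057594037927936 labelled spanning trees.
For each such spanning tree H, let X_H = 1 if all 15 edges of H are present in G. Then P[X_H = 1] = p^{15} = (13/16)^{15} = 51185893014090757/1152921504606846976.
By linearity of expectation: E[X] = Σ_H E[X_H] = 72057594037927936 · p^{15} = 72057594037927936 · 51185893014090757/1152921504606846976 = 51185893014090757/16.
Numerically: E[X] ≈ 3.2e+15.

E[X] = 72057594037927936 · (13/16)^{15} = 51185893014090757/16 ≈ 3.2e+15.


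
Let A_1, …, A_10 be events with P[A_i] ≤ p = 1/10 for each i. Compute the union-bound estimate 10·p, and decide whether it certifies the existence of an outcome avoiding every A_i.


Union bound: P[∪_{i=1}^{10} A_i] ≤ Σ_i P[A_i] ≤ 10·p = 10·(1/10) = 1.
Numerically: 1 ≈ 1.0000.
Is 1 < 1? NO.
Since the bound 1 is ≥ 1, the union bound is uninformative here; it does NOT by itself certify existence.

10·p = 1 ≈ 1.0000; existence NOT certified by the union bound.


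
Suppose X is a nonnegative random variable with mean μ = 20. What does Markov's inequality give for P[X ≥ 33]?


μ = E[X] = 20, a = 33.
Markov: P[X ≥ 33] ≤ μ/a = (20)/33 = 20/33.
Numerically: ≈ 0.606061.
(Since a = 33 > μ = 20.000000, the bound 20/33 is < 1 and informative.)

P[X ≥ 33] ≤ 20/33 ≈ 0.606061.


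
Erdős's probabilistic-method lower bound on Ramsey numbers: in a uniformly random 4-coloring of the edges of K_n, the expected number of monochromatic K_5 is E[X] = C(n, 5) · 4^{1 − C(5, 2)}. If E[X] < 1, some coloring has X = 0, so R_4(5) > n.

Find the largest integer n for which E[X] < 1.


We need C(n, 5) · 4^{1 − 10} < 1, i.e. C(n, 5) < 4^{10 − 1} = 262144.
Check values of n near the boundary:
  n = 28: C(28, 5) = 98280; 98280 < 262144? YES
  n = 29: C(29, 5) = 118755; 118755 < 262144? YES
  n = 30: C(30, 5) = 142506; 142506 < 262144? YES
  n = 31: C(31, 5) = 169911; 169911 < 262144? YES
  n = 32: C(32, 5) = 201376; 201376 < 262144? YES
  n = 33: C(33, 5) = 237336; 237336 < 262144? YES
  n = 34: C(34, 5) = 278256; 278256 < 262144? NO
The largest n with C(n, 5) < 262144 is n = 33 (where E[X] = 29667/32768 ≈ 0.905365). Hence R_4(5) > 33, i.e. R_4(5) ≥ 34.

Largest n = 33; hence R_4(5) > 33.


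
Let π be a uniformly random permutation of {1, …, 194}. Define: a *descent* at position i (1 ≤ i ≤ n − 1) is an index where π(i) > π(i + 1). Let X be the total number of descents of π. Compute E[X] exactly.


Write X = Σ X_I over i = 1, …, 193, with X_I the indicator of one descent.
There are 193 indicators.
For each fixed i, the pair (π(i), π(i+1)) is a uniformly random ordered pair of distinct values from {1, …, 194}; by symmetry P[π(i) > π(i+1)] = 1/2.
By linearity: E[X] = 193 · (1/2) = (194 − 1) · (1/2) = 193/2 ≈ 96.500.

E[X] = 193/2 = 96.500.


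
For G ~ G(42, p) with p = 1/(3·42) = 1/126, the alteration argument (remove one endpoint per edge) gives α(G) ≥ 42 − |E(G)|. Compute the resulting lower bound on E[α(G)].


E[|E(G)|] = C(42, 2)·p = 861 · (1/126) = 41/6.
E[α(G)] ≥ n − E[|E(G)|] = 42 − 41/6 = 211/6.
Numerically: ≈ 35.1667.
(This is only a lower bound; the true E[α(G)] may be larger.)

E[α(G)] ≥ 211/6 ≈ 35.1667.


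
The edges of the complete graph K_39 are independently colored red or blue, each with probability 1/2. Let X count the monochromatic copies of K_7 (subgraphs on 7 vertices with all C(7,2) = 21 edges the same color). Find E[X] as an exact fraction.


Let X = Σ_S X_S over the C(39, 7) = 15380937 subsets S of size 7, where X_S = 1 if the K_7 on S is monochromatic.
For a fixed S, the K_7 on S has C(7, 2) = 21 edges. P[all 21 edges red] = (1/2)^21, and likewise for blue, so P[monochromatic] = 2·(1/2)^21 = 2^{1 − 21} = 1/1048576.
By linearity of expectation: E[X] = C(39, 7) · 2^{1 − 21} = 15380937 · 1/1048576 = 15380937/1048576.
Numerically: E[X] ≈ 14.668405.

E[X] = C(39,7)·2^(1−C(7,2)) = 15380937/1048576 ≈ 14.668405.


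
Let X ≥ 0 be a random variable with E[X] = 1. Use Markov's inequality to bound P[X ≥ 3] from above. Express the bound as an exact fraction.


μ = E[X] = 1, a = 3.
Markov: P[X ≥ 3] ≤ μ/a = (1)/3 = 1/3.
Numerically: ≈ 0.3333.
(Since a = 3 > μ = 1.0000, the bound 1/3 is < 1 and informative.)

P[X ≥ 3] ≤ 1/3 ≈ 0.3333.


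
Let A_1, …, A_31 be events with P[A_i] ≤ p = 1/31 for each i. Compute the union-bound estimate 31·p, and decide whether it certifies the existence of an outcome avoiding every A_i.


Union bound: P[∪_{i=1}^{31} A_i] ≤ Σ_i P[A_i] ≤ 31·p = 31·(1/31) = 1.
Numerically: 1 ≈ 1.000.
Is 1 < 1? NO.
Since the bound 1 is ≥ 1, the union bound is uninformative here; it does NOT by itself certify existence.

31·p = 1 ≈ 1.000; existence NOT certified by the union bound.


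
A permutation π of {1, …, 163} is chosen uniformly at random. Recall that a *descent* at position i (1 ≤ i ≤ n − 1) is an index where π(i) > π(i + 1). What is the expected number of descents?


Write X = Σ X_I over i = 1, …, 162, with X_I the indicator of one descent.
There are 162 indicators.
For each fixed i, the pair (π(i), π(i+1)) is a uniformly random ordered pair of distinct values from {1, …, 163}; by symmetry P[π(i) > π(i+1)] = 1/2.
By linearity: E[X] = 162 · (1/2) = (163 − 1) · (1/2) = 81 ≈ 81.0000.

E[X] = 81 = 81.0000.


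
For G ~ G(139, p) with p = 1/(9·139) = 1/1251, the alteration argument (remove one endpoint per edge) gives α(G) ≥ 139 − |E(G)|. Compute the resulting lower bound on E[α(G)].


E[|E(G)|] = C(139, 2)·p = 9591 · (1/1251) = 23/3.
E[α(G)] ≥ n − E[|E(G)|] = 139 − 23/3 = 394/3.
Numerically: ≈ 131.333.
(This is only a lower bound; the true E[α(G)] may be larger.)

E[α(G)] ≥ 394/3 ≈ 131.333.


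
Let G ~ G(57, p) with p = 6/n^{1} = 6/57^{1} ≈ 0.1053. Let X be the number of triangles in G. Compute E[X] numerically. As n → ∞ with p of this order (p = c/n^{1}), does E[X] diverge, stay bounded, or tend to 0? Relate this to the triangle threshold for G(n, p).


Number of potential triangles: C(57, 3) = 29260.
Each occurs with probability p³ ≈ (0.1053)³ ≈ 1.166351e-03.
By linearity: E[X] = C(57, 3)·p³ ≈ 29260 · 1.166351e-03 ≈ 34.1274.
Here α = 1, so p = 6/n is exactly at the triangle threshold p ~ 1/n. Asymptotically E[X] → c³/6 = 6³/6 = 36 ≈ 36.0000, a bounded constant. In this regime the triangle count is asymptotically Poisson(c³/6).

E[X] ≈ 34.1274; in regime p = Θ(1/n^{1}) E[X] stays bounded (at the triangle threshold p ~ 1/n).


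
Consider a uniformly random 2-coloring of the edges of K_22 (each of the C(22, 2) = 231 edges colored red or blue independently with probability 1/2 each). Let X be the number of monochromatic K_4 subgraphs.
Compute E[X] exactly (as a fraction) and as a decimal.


Let X = Σ_S X_S over the C(22, 4) = 7315 subsets S of size 4, where X_S = 1 if the K_4 on S is monochromatic.
For a fixed S, the K_4 on S has C(4, 2) = 6 edges. P[all 6 edges red] = (1/2)^6, and likewise for blue, so P[monochromatic] = 2·(1/2)^6 = 2^{1 − 6} = 1/32.
By linearity of expectation: E[X] = C(22, 4) · 2^{1 − 6} = 7315 · 1/32 = 7315/32.
Numerically: E[X] ≈ 228.5938.

E[X] = C(22,4)·2^(1−C(4,2)) = 7315/32 ≈ 228.5938.


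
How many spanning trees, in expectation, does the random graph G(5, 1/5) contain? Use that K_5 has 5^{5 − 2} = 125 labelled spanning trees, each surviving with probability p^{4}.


K_5 has 5^{5 − 2} = 125 labelled spanning trees.
For each such spanning tree H, let X_H = 1 if all 4 edges of H are present in G. Then P[X_H = 1] = p^{4} = (1/5)^{4} = 1/625.
By linearity: E[X] = Σ_H E[X_H] = 125 · p^{4} = 125 · 1/625 = 1/5.
Numerically: E[X] ≈ 0.2.

E[X] = 125 · (1/5)^{4} = 1/5 ≈ 0.2.


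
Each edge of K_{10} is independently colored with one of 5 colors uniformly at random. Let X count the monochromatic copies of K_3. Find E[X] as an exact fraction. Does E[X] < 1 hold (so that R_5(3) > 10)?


E[X] = C(10, 3) · 5^{1 − 3} = 120 · 5^{−2} = 120/25.
As a reduced fraction: E[X] = 24/5 ≈ 4.8000.
Is E[X] < 1? NO.
Since E[X] ≥ 1, the first-moment bound is inconclusive at n = 10; it does NOT by itself certify R_5(3) > 10.

E[X] = 24/5 ≈ 4.8000; E[X] ≥ 1; first-moment method inconclusive here.


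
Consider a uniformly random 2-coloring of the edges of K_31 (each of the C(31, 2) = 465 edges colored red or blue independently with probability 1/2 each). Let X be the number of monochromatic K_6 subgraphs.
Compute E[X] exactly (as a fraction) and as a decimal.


Let X = Σ_S X_S over the C(31, 6) = 736281 subsets S of size 6, where X_S = 1 if the K_6 on S is monochromatic.
For a fixed S, the K_6 on S has C(6, 2) = 15 edges. P[all 15 edges red] = (1/2)^15, and likewise for blue, so P[monochromatic] = 2·(1/2)^15 = 2^{1 − 15} = 1/16384.
By linearity of expectation: E[X] = C(31, 6) · 2^{1 − 15} = 736281 · 1/16384 = 736281/16384.
Numerically: E[X] ≈ 44.939.

E[X] = C(31,6)·2^(1−C(6,2)) = 736281/16384 ≈ 44.939.


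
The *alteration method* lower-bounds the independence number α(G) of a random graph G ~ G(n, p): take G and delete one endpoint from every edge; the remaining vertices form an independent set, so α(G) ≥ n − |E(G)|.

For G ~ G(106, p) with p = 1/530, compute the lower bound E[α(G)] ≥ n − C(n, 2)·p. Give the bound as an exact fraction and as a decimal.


E[|E(G)|] = C(106, 2)·p = 5565 · (1/530) = 21/2.
E[α(G)] ≥ n − E[|E(G)|] = 106 − 21/2 = 191/2.
Numerically: ≈ 95.500.
(This is only a lower bound; the true E[α(G)] may be larger.)

E[α(G)] ≥ 191/2 ≈ 95.500.


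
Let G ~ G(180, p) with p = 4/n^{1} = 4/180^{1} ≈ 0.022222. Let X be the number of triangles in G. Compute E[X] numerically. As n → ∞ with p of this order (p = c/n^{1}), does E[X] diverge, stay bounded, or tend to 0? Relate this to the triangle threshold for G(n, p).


Number of potential triangles: C(180, 3) = 955860.
Each occurs with probability p³ ≈ (0.022222)³ ≈ 1.0973937e-05.
By linearity: E[X] = C(180, 3)·p³ ≈ 955860 · 1.0973937e-05 ≈ 10.48955.
Here α = 1, so p = 4/n is exactly at the triangle threshold p ~ 1/n. Asymptotically E[X] → c³/6 = 4³/6 = 32/3 ≈ 10.66667, a bounded constant. In this regime the triangle count is asymptotically Poisson(c³/6).

E[X] ≈ 10.48955; in regime p = Θ(1/n^{1}) E[X] stays bounded (at the triangle threshold p ~ 1/n).


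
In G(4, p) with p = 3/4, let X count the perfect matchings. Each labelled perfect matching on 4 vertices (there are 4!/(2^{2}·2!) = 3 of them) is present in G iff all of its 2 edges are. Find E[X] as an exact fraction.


K_4 has 4!/(2^{2}·2!) = 3 labelled perfect matchings.
For each such perfect matching H, let X_H = 1 if all 2 edges of H are present in G. Then P[X_H = 1] = p^{2} = (3/4)^{2} = 9/16.
By linearity: E[X] = Σ_H E[X_H] = 3 · p^{2} = 3 · 9/16 = 27/16.
Numerically: E[X] ≈ 1.688.

E[X] = 3 · (3/4)^{2} = 27/16 ≈ 1.688.


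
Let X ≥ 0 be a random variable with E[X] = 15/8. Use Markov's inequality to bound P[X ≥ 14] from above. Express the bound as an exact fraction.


μ = E[X] = 15/8, a = 14.
Markov: P[X ≥ 14] ≤ μ/a = (15/8)/14 = 15/112.
Numerically: ≈ 0.13393.
(Since a = 14 > μ = 1.87500, the bound 15/112 is < 1 and informative.)

P[X ≥ 14] ≤ 15/112 ≈ 0.13393.


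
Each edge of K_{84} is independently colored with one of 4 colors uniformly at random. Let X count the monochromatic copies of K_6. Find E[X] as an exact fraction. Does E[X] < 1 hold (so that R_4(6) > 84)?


E[X] = C(84, 6) · 4^{1 − 15} = 406481544 · 4^{−14} = 406481544/268435456.
As a reduced fraction: E[X] = 50810193/33554432 ≈ 1.514.
Is E[X] < 1? NO.
Since E[X] ≥ 1, the first-moment bound is inconclusive at n = 84; it does NOT by itself certify R_4(6) > 84.

E[X] = 50810193/33554432 ≈ 1.514; E[X] ≥ 1; first-moment method inconclusive here.


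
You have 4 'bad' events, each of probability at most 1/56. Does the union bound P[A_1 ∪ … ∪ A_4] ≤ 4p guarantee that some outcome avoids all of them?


Union bound: P[∪_{i=1}^{4} A_i] ≤ Σ_i P[A_i] ≤ 4·p = 4·(1/56) = 1/14.
Numerically: 1/14 ≈ 0.0714286.
Is 1/14 < 1? YES.
Since P[∪ A_i] ≤ 1/14 < 1, the complement has P[∩ A_i^c] ≥ 1 − 1/14 = 13/14 > 0, so some outcome avoids every A_i.

4·p = 1/14 ≈ 0.0714286; existence CERTIFIED by the union bound.


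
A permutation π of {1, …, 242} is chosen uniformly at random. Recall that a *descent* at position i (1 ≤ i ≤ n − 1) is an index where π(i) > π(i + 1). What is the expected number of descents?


Write X = Σ X_I over i = 1, …, 241, with X_I the indicator of one descent.
There are 241 indicators.
For each fixed i, the pair (π(i), π(i+1)) is a uniformly random ordered pair of distinct values from {1, …, 242}; by symmetry P[π(i) > π(i+1)] = 1/2.
By linearity: E[X] = 241 · (1/2) = (242 − 1) · (1/2) = 241/2 ≈ 120.500.

E[X] = 241/2 = 120.500.


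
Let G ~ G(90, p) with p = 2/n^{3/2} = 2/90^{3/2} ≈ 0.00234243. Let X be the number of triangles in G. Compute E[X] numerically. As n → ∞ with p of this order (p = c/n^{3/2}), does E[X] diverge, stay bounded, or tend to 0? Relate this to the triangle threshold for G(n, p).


Number of potential triangles: C(90, 3) = 117480.
Each occurs with probability p³ ≈ (0.00234243)³ ≈ 1.28528280e-08.
By linearity: E[X] = C(90, 3)·p³ ≈ 117480 · 1.28528280e-08 ≈ 0.001510.
Since α = 3/2 > 1, p = c/n^{3/2} = o(1/n) is below the triangle threshold p ~ 1/n. Asymptotically E[X] ~ (c³/6)·n^{3(1−α)} = (2³/6)·n^{-1.5} → 0, so by Markov's inequality G has no triangles w.h.p.

E[X] ≈ 0.001510; in regime p = Θ(1/n^{3/2}) E[X] tends to 0 (below the triangle threshold p ~ 1/n).


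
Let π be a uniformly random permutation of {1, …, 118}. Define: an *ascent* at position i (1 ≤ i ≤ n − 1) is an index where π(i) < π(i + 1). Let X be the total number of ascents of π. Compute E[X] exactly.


Write X = Σ X_I over i = 1, …, 117, with X_I the indicator of one ascent.
There are 117 indicators.
For each fixed i, the pair (π(i), π(i+1)) is a uniformly random ordered pair of distinct values from {1, …, 118}; by symmetry P[π(i) < π(i+1)] = 1/2.
By linearity: E[X] = 117 · (1/2) = (118 − 1) · (1/2) = 117/2 ≈ 58.5000.

E[X] = 117/2 = 58.5000.


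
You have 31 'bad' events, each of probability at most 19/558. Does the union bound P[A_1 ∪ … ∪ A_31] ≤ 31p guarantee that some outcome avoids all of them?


Union bound: P[∪_{i=1}^{31} A_i] ≤ Σ_i P[A_i] ≤ 31·p = 31·(19/558) = 19/18.
Numerically: 19/18 ≈ 1.056.
Is 19/18 < 1? NO.
Since the bound 19/18 is ≥ 1, the union bound is uninformative here; it does NOT by itself certify existence.

31·p = 19/18 ≈ 1.056; existence NOT certified by the union bound.


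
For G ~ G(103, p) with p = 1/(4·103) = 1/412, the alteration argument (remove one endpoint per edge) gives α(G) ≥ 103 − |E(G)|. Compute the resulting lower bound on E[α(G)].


E[|E(G)|] = C(103, 2)·p = 5253 · (1/412) = 51/4.
E[α(G)] ≥ n − E[|E(G)|] = 103 − 51/4 = 361/4.
Numerically: ≈ 90.25000.
(This is only a lower bound; the true E[α(G)] may be larger.)

E[α(G)] ≥ 361/4 ≈ 90.25000.


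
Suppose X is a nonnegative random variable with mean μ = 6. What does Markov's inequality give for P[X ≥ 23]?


μ = E[X] = 6, a = 23.
Markov: P[X ≥ 23] ≤ μ/a = (6)/23 = 6/23.
Numerically: ≈ 0.26087.
(Since a = 23 > μ = 6.00000, the bound 6/23 is < 1 and informative.)

P[X ≥ 23] ≤ 6/23 ≈ 0.26087.


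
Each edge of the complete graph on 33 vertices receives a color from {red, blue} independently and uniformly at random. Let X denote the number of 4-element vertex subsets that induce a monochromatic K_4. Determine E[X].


Let X = Σ_S X_S over the C(33, 4) = 40920 subsets S of size 4, where X_S = 1 if the K_4 on S is monochromatic.
For a fixed S, the K_4 on S has C(4, 2) = 6 edges. P[all 6 edges red] = (1/2)^6, and likewise for blue, so P[monochromatic] = 2·(1/2)^6 = 2^{1 − 6} = 1/32.
Summing: E[X] = C(33, 4) · 2^{1 − 6} = 40920 · 1/32 = 5115/4.
Numerically: E[X] ≈ 1278.750000.

E[X] = C(33,4)·2^(1−C(4,2)) = 5115/4 ≈ 1278.750000.


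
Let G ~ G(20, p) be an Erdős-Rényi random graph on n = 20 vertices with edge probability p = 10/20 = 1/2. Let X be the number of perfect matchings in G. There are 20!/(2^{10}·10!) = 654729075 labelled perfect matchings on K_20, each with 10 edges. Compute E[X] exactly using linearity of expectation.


K_20 has 20!/(2^{10}·10!) = 654729075 labelled perfect matchings.
For each such perfect matching H, let X_H = 1 if all 10 edges of H are present in G. Then P[X_H = 1] = p^{10} = (1/2)^{10} = 1/1024.
Summing the indicators: E[X] = Σ_H E[X_H] = 654729075 · p^{10} = 654729075 · 1/1024 = 654729075/1024.
Numerically: E[X] ≈ 6.394e+05.

E[X] = 654729075 · (1/2)^{10} = 654729075/1024 ≈ 6.394e+05.


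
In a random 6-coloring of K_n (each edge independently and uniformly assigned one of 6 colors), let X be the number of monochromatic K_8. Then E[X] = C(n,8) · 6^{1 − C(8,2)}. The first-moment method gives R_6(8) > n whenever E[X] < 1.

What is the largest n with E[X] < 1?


We need C(n, 8) · 6^{1 − 28} < 1, i.e. C(n, 8) < 6^{28 − 1} = 1023490369077469249536.
Check values of n near the boundary:
  n = 1590: C(1590, 8) = 995397314198933813310; 995397314198933813310 < 1023490369077469249536? YES
  n = 1591: C(1591, 8) = 1000427749141189953870; 1000427749141189953870 < 1023490369077469249536? YES
  n = 1592: C(1592, 8) = 1005480414540892933435; 1005480414540892933435 < 1023490369077469249536? YES
  n = 1593: C(1593, 8) = 1010555394551193970323; 1010555394551193970323 < 1023490369077469249536? YES
  n = 1594: C(1594, 8) = 1015652773590544255167; 1015652773590544255167 < 1023490369077469249536? YES
  n = 1595: C(1595, 8) = 1020772636343363633895; 1020772636343363633895 < 1023490369077469249536? YES
  n = 1596: C(1596, 8) = 1025915067760710553965; 1025915067760710553965 < 1023490369077469249536? NO
  n = 1597: C(1597, 8) = 1031080153060953275445; 1031080153060953275445 < 1023490369077469249536? NO
The largest n with C(n, 8) < 1023490369077469249536 is n = 1595 (where E[X] = 113419181815929292655/113721152119718805504 ≈ 0.9973446). Hence R_6(8) > 1595, i.e. R_6(8) ≥ 1596.

Largest n = 1595; hence R_6(8) > 1595.


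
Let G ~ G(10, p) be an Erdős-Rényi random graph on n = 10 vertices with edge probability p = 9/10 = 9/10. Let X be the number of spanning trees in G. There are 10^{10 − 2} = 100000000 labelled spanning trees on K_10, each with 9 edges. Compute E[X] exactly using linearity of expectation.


K_10 has 10^{10 − 2} = 100000000 labelled spanning trees.
For each such spanning tree H, let X_H = 1 if all 9 edges of H are present in G. Then P[X_H = 1] = p^{9} = (9/10)^{9} = 387420489/1000000000.
By linearity of expectation: E[X] = Σ_H E[X_H] = 100000000 · p^{9} = 100000000 · 387420489/1000000000 = 387420489/10.
Numerically: E[X] ≈ 3.874e+07.

E[X] = 100000000 · (9/10)^{9} = 387420489/10 ≈ 3.874e+07.


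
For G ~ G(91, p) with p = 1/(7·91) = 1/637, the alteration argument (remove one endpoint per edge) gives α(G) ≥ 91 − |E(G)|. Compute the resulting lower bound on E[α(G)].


E[|E(G)|] = C(91, 2)·p = 4095 · (1/637) = 45/7.
E[α(G)] ≥ n − E[|E(G)|] = 91 − 45/7 = 592/7.
Numerically: ≈ 84.57143.
(This is only a lower bound; the true E[α(G)] may be larger.)

E[α(G)] ≥ 592/7 ≈ 84.57143.


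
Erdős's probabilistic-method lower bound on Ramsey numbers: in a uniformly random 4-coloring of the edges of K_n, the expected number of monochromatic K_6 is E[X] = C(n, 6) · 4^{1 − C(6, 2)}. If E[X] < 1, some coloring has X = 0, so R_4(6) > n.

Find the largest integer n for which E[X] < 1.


We need C(n, 6) · 4^{1 − 15} < 1, i.e. C(n, 6) < 4^{15 − 1} = 268435456.
Check values of n near the boundary:
  n = 74: C(74, 6) = 185250786; 185250786 < 268435456? YES
  n = 75: C(75, 6) = 201359550; 201359550 < 268435456? YES
  n = 76: C(76, 6) = 218618940; 218618940 < 268435456? YES
  n = 77: C(77, 6) = 237093780; 237093780 < 268435456? YES
  n = 78: C(78, 6) = 256851595; 256851595 < 268435456? YES
  n = 79: C(79, 6) = 277962685; 277962685 < 268435456? NO
  n = 80: C(80, 6) = 300500200; 300500200 < 268435456? NO
The largest n with C(n, 6) < 268435456 is n = 78 (where E[X] = 256851595/268435456 ≈ 0.956847). Hence R_4(6) > 78, i.e. R_4(6) ≥ 79.

Largest n = 78; hence R_4(6) > 78.


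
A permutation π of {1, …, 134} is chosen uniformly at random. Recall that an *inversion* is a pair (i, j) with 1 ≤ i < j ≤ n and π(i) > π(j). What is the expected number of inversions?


Write X = Σ X_I over the C(134, 2) = 8911 pairs i < j, with X_I the indicator of one inversion.
There are 8911 indicators.
For each fixed pair i < j, the values π(i) and π(j) are two distinct elements of {1, …, 134} in uniformly random order; by symmetry P[π(i) > π(j)] = 1/2.
By linearity: E[X] = 8911 · (1/2) = C(134, 2) · (1/2) = 8911/2 = 8911/2 ≈ 4455.50000.

E[X] = 8911/2 = 4455.50000.


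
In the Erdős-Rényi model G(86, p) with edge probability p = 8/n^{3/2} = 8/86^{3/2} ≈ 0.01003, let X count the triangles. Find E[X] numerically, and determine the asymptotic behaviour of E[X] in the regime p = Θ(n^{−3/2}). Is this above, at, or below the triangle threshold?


Number of potential triangles: C(86, 3) = 102340.
Each occurs with probability p³ ≈ (0.01003)³ ≈ 1.009315e-06.
By linearity: E[X] = C(86, 3)·p³ ≈ 102340 · 1.009315e-06 ≈ 0.1033.
Since α = 3/2 > 1, p = c/n^{3/2} = o(1/n) is below the triangle threshold p ~ 1/n. Asymptotically E[X] ~ (c³/6)·n^{3(1−α)} = (8³/6)·n^{-1.5} → 0, so by Markov's inequality G has no triangles w.h.p.

E[X] ≈ 0.1033; in regime p = Θ(1/n^{3/2}) E[X] tends to 0 (below the triangle threshold p ~ 1/n).


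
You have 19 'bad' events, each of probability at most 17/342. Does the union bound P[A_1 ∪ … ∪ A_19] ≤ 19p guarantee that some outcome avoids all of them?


Union bound: P[∪_{i=1}^{19} A_i] ≤ Σ_i P[A_i] ≤ 19·p = 19·(17/342) = 17/18.
Numerically: 17/18 ≈ 0.9444.
Is 17/18 < 1? YES.
Since P[∪ A_i] ≤ 17/18 < 1, the complement has P[∩ A_i^c] ≥ 1 − 17/18 = 1/18 > 0, so some outcome avoids every A_i.

19·p = 17/18 ≈ 0.9444; existence CERTIFIED by the union bound.


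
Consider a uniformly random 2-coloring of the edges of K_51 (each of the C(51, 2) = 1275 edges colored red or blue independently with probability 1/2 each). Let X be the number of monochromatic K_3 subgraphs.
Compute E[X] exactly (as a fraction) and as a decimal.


Let X = Σ_S X_S over the C(51, 3) = 20825 subsets S of size 3, where X_S = 1 if the K_3 on S is monochromatic.
For a fixed S, the K_3 on S has C(3, 2) = 3 edges. P[all 3 edges red] = (1/2)^3, and likewise for blue, so P[monochromatic] = 2·(1/2)^3 = 2^{1 − 3} = 1/4.
By linearity: E[X] = C(51, 3) · 2^{1 − 3} = 20825 · 1/4 = 20825/4.
Numerically: E[X] ≈ 5206.250.

E[X] = C(51,3)·2^(1−C(3,2)) = 20825/4 ≈ 5206.250.


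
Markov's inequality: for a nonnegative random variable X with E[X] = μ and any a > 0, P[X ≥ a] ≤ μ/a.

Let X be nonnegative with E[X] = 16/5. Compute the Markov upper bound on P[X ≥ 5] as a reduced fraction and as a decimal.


μ = E[X] = 16/5, a = 5.
Markov: P[X ≥ 5] ≤ μ/a = (16/5)/5 = 16/25.
Numerically: ≈ 0.64000.
(Since a = 5 > μ = 3.20000, the bound 16/25 is < 1 and informative.)

P[X ≥ 5] ≤ 16/25 ≈ 0.64000.


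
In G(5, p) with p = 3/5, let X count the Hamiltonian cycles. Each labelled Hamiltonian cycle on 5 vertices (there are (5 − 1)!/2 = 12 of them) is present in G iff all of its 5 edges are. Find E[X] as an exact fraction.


K_5 has (5 − 1)!/2 = 12 labelled Hamiltonian cycles.
For each such Hamiltonian cycle H, let X_H = 1 if all 5 edges of H are present in G. Then P[X_H = 1] = p^{5} = (3/5)^{5} = 243/3125.
By linearity of expectation: E[X] = Σ_H E[X_H] = 12 · p^{5} = 12 · 243/3125 = 2916/3125.
Numerically: E[X] ≈ 0.933.

E[X] = 12 · (3/5)^{5} = 2916/3125 ≈ 0.933.


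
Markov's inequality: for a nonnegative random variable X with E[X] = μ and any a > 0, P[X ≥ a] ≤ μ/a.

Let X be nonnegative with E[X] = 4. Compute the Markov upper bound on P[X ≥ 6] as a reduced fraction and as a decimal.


μ = E[X] = 4, a = 6.
Markov: P[X ≥ 6] ≤ μ/a = (4)/6 = 2/3.
Numerically: ≈ 0.66667.
(Since a = 6 > μ = 4.00000, the bound 2/3 is < 1 and informative.)

P[X ≥ 6] ≤ 2/3 ≈ 0.66667.


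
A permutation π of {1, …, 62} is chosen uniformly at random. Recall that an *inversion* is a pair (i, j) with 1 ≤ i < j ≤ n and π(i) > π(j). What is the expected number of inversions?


Write X = Σ X_I over the C(62, 2) = 1891 pairs i < j, with X_I the indicator of one inversion.
There are 1891 indicators.
For each fixed pair i < j, the values π(i) and π(j) are two distinct elements of {1, …, 62} in uniformly random order; by symmetry P[π(i) > π(j)] = 1/2.
By linearity: E[X] = 1891 · (1/2) = C(62, 2) · (1/2) = 1891/2 = 1891/2 ≈ 945.500000.

E[X] = 1891/2 = 945.500000.


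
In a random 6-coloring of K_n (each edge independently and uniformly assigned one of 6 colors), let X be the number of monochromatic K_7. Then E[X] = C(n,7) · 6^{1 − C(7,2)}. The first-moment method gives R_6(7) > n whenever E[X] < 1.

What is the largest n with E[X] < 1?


We need C(n, 7) · 6^{1 − 21} < 1, i.e. C(n, 7) < 6^{21 − 1} = 3656158440062976.
Check values of n near the boundary:
  n = 564: C(564, 7) = 3469685994423792; 3469685994423792 < 3656158440062976? YES
  n = 565: C(565, 7) = 3513212521235560; 3513212521235560 < 3656158440062976? YES
  n = 566: C(566, 7) = 3557206237959440; 3557206237959440 < 3656158440062976? YES
  n = 567: C(567, 7) = 3601671315933933; 3601671315933933 < 3656158440062976? YES
  n = 568: C(568, 7) = 3646611956239704; 3646611956239704 < 3656158440062976? YES
  n = 569: C(569, 7) = 3692032389858348; 3692032389858348 < 3656158440062976? NO
The largest n with C(n, 7) < 3656158440062976 is n = 568 (where E[X] = 16882462760369/16926659444736 ≈ 0.9974). Hence R_6(7) > 568, i.e. R_6(7) ≥ 569.

Largest n = 568; hence R_6(7) > 568.


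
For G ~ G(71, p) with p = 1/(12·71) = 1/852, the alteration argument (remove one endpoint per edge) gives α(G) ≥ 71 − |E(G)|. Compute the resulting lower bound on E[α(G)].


E[|E(G)|] = C(71, 2)·p = 2485 · (1/852) = 35/12.
E[α(G)] ≥ n − E[|E(G)|] = 71 − 35/12 = 817/12.
Numerically: ≈ 68.0833.
(This is only a lower bound; the true E[α(G)] may be larger.)

E[α(G)] ≥ 817/12 ≈ 68.0833.


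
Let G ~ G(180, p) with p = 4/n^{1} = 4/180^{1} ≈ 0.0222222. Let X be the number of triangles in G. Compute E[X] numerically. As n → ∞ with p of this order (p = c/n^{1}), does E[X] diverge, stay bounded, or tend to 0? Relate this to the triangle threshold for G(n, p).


Number of potential triangles: C(180, 3) = 955860.
Each occurs with probability p³ ≈ (0.0222222)³ ≈ 1.09739369e-05.
By linearity: E[X] = C(180, 3)·p³ ≈ 955860 · 1.09739369e-05 ≈ 10.489547.
Here α = 1, so p = 4/n is exactly at the triangle threshold p ~ 1/n. Asymptotically E[X] → c³/6 = 4³/6 = 32/3 ≈ 10.666667, a bounded constant. In this regime the triangle count is asymptotically Poisson(c³/6).

E[X] ≈ 10.489547; in regime p = Θ(1/n^{1}) E[X] stays bounded (at the triangle threshold p ~ 1/n).


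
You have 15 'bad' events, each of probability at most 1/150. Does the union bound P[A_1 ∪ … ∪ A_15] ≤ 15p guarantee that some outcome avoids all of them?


Union bound: P[∪_{i=1}^{15} A_i] ≤ Σ_i P[A_i] ≤ 15·p = 15·(1/150) = 1/10.
Numerically: 1/10 ≈ 0.100.
Is 1/10 < 1? YES.
Since P[∪ A_i] ≤ 1/10 < 1, the complement has P[∩ A_i^c] ≥ 1 − 1/10 = 9/10 > 0, so some outcome avoids every A_i.

15·p = 1/10 ≈ 0.100; existence CERTIFIED by the union bound.


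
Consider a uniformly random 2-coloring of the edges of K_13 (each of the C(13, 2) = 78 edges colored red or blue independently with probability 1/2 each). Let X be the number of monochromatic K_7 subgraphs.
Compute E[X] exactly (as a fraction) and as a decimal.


Let X = Σ_S X_S over the C(13, 7) = 1716 subsets S of size 7, where X_S = 1 if the K_7 on S is monochromatic.
For a fixed S, the K_7 on S has C(7, 2) = 21 edges. P[all 21 edges red] = (1/2)^21, and likewise for blue, so P[monochromatic] = 2·(1/2)^21 = 2^{1 − 21} = 1/1048576.
By linearity of expectation: E[X] = C(13, 7) · 2^{1 − 21} = 1716 · 1/1048576 = 429/262144.
Numerically: E[X] ≈ 0.001637.

E[X] = C(13,7)·2^(1−C(7,2)) = 429/262144 ≈ 0.001637.


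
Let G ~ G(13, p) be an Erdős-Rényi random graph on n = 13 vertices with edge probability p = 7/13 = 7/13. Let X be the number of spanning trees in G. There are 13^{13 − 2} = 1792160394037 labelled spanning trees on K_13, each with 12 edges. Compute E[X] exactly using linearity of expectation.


K_13 has 13^{13 − 2} = 1792160394037 labelled spanning trees.
For each such spanning tree H, let X_H = 1 if all 12 edges of H are present in G. Then P[X_H = 1] = p^{12} = (7/13)^{12} = 13841287201/23298085122481.
Summing the indicators: E[X] = Σ_H E[X_H] = 1792160394037 · p^{12} = 1792160394037 · 13841287201/23298085122481 = 13841287201/13.
Numerically: E[X] ≈ 1.06e+09.

E[X] = 1792160394037 · (7/13)^{12} = 13841287201/13 ≈ 1.06e+09.


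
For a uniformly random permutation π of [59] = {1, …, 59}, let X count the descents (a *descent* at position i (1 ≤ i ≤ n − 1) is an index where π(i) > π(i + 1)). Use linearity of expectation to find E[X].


Write X = Σ X_I over i = 1, …, 58, with X_I the indicator of one descent.
There are 58 indicators.
For each fixed i, the pair (π(i), π(i+1)) is a uniformly random ordered pair of distinct values from {1, …, 59}; by symmetry P[π(i) > π(i+1)] = 1/2.
By linearity: E[X] = 58 · (1/2) = (59 − 1) · (1/2) = 29 ≈ 29.000000.

E[X] = 29 = 29.000000.


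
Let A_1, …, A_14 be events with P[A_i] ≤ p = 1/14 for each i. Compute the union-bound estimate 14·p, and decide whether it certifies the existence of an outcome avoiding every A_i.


Union bound: P[∪_{i=1}^{14} A_i] ≤ Σ_i P[A_i] ≤ 14·p = 14·(1/14) = 1.
Numerically: 1 ≈ 1.0000.
Is 1 < 1? NO.
Since the bound 1 is ≥ 1, the union bound is uninformative here; it does NOT by itself certify existence.

14·p = 1 ≈ 1.0000; existence NOT certified by the union bound.


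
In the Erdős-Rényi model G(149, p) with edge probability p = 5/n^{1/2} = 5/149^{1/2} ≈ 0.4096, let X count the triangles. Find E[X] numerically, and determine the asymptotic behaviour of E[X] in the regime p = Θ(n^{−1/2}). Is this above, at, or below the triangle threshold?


Number of potential triangles: C(149, 3) = 540274.
Each occurs with probability p³ ≈ (0.4096)³ ≈ 6.872751e-02.
By linearity: E[X] = C(149, 3)·p³ ≈ 540274 · 6.872751e-02 ≈ 37131.6868.
Since α = 1/2 < 1, p = c/n^{1/2} ≫ 1/n is above the triangle threshold p ~ 1/n. Asymptotically E[X] ~ (c³/6)·n^{3(1−α)} = (5³/6)·n^{1.5} → ∞; triangles are abundant w.h.p.

E[X] ≈ 37131.6868; in regime p = Θ(1/n^{1/2}) E[X] diverges (above the triangle threshold p ~ 1/n).


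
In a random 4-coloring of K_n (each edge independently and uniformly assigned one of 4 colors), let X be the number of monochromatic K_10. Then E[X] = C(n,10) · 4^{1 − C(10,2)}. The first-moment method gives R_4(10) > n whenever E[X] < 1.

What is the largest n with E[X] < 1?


We need C(n, 10) · 4^{1 − 45} < 1, i.e. C(n, 10) < 4^{45 − 1} = 309485009821345068724781056.
Check values of n near the boundary:
  n = 2017: C(2017, 10) = 300324964434452596180990448; 300324964434452596180990448 < 309485009821345068724781056? YES
  n = 2018: C(2018, 10) = 301820606687612220663963508; 301820606687612220663963508 < 309485009821345068724781056? YES
  n = 2019: C(2019, 10) = 303322949179835278009229628; 303322949179835278009229628 < 309485009821345068724781056? YES
  n = 2020: C(2020, 10) = 304832018578739931133653656; 304832018578739931133653656 < 309485009821345068724781056? YES
  n = 2021: C(2021, 10) = 306347841644770462864800616; 306347841644770462864800616 < 309485009821345068724781056? YES
  n = 2022: C(2022, 10) = 307870445231474093395937796; 307870445231474093395937796 < 309485009821345068724781056? YES
  n = 2023: C(2023, 10) = 309399856285778485315440716; 309399856285778485315440716 < 309485009821345068724781056? YES
  n = 2024: C(2024, 10) = 310936101848269937576192656; 310936101848269937576192656 < 309485009821345068724781056? NO
The largest n with C(n, 10) < 309485009821345068724781056 is n = 2023 (where E[X] = 77349964071444621328860179/77371252455336267181195264 ≈ 0.99972). Hence R_4(10) > 2023, i.e. R_4(10) ≥ 2024.

Largest n = 2023; hence R_4(10) > 2023.


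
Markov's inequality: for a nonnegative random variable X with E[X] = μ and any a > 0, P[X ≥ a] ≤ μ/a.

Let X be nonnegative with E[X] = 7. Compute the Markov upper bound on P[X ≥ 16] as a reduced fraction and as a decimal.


μ = E[X] = 7, a = 16.
Markov: P[X ≥ 16] ≤ μ/a = (7)/16 = 7/16.
Numerically: ≈ 0.43750.
(Since a = 16 > μ = 7.00000, the bound 7/16 is < 1 and informative.)

P[X ≥ 16] ≤ 7/16 ≈ 0.43750.
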